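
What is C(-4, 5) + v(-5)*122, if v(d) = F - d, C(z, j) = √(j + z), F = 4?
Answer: 1099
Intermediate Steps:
v(d) = 4 - d
C(-4, 5) + v(-5)*122 = √(5 - 4) + (4 - 1*(-5))*122 = √1 + (4 + 5)*122 = 1 + 9*122 = 1 + 1098 = 1099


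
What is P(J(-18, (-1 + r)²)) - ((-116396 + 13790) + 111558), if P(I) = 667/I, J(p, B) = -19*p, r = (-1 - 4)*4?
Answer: -3060917/342 ≈ -8950.0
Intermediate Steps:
r = -20 (r = -5*4 = -20)
P(J(-18, (-1 + r)²)) - ((-116396 + 13790) + 111558) = 667/((-19*(-18))) - ((-116396 + 13790) + 111558) = 667/342 - (-102606 + 111558) = 667*(1/342) - 1*8952 = 667/342 - 8952 = -3060917/342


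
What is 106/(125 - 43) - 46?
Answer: -1833/41 ≈ -44.707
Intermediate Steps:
106/(125 - 43) - 46 = 106/82 - 46 = (1/82)*106 - 46 = 53/41 - 46 = -1833/41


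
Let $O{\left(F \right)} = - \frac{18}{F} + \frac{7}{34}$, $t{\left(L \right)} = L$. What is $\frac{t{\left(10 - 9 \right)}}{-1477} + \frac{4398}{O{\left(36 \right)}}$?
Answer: $- \frac{110429387}{7385} \approx -14953.0$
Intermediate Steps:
$O{\left(F \right)} = \frac{7}{34} - \frac{18}{F}$ ($O{\left(F \right)} = - \frac{18}{F} + 7 \cdot \frac{1}{34} = - \frac{18}{F} + \frac{7}{34} = \frac{7}{34} - \frac{18}{F}$)
$\frac{t{\left(10 - 9 \right)}}{-1477} + \frac{4398}{O{\left(36 \right)}} = \frac{10 - 9}{-1477} + \frac{4398}{\frac{7}{34} - \frac{18}{36}} = \left(10 - 9\right) \left(- \frac{1}{1477}\right) + \frac{4398}{\frac{7}{34} - \frac{1}{2}} = 1 \left(- \frac{1}{1477}\right) + \frac{4398}{\frac{7}{34} - \frac{1}{2}} = - \frac{1}{1477} + \frac{4398}{- \frac{5}{17}} = - \frac{1}{1477} + 4398 \left(- \frac{17}{5}\right) = - \frac{1}{1477} - \frac{74766}{5} = - \frac{110429387}{7385}$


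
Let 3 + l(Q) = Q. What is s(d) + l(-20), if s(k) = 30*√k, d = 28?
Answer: -23 + 60*√7 ≈ 135.75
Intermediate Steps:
l(Q) = -3 + Q
s(d) + l(-20) = 30*√28 + (-3 - 20) = 30*(2*√7) - 23 = 60*√7 - 23 = -23 + 60*√7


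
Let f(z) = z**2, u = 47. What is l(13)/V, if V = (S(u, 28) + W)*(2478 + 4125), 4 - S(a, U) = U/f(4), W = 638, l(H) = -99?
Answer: -132/5636761 ≈ -2.3418e-5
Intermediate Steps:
S(a, U) = 4 - U/16 (S(a, U) = 4 - U/(4**2) = 4 - U/16)
V = 16910283/4 (V = ((4 - 1/16*28) + 638)*(2478 + 4125) = ((4 - 7/4) + 638)*6603 = (9/4 + 638)*6603 = (2561/4)*6603 = 16910283/4 ≈ 4.2276e+6)
l(13)/V = -99/16910283/4 = -99*4/16910283 = -132/5636761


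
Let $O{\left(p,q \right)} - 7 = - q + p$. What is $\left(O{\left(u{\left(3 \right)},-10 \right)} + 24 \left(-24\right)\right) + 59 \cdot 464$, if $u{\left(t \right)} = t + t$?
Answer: $26823$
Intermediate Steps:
$u{\left(t \right)} = 2 t$
$O{\left(p,q \right)} = 7 + p - q$ ($O{\left(p,q \right)} = 7 + \left(- q + p\right) = 7 + \left(p - q\right) = 7 + p - q$)
$\left(O{\left(u{\left(3 \right)},-10 \right)} + 24 \left(-24\right)\right) + 59 \cdot 464 = \left(\left(7 + 2 \cdot 3 - -10\right) + 24 \left(-24\right)\right) + 59 \cdot 464 = \left(\left(7 + 6 + 10\right) - 576\right) + 27376 = \left(23 - 576\right) + 27376 = -553 + 27376 = 26823$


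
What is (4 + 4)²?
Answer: 64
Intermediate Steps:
(4 + 4)² = 8² = 64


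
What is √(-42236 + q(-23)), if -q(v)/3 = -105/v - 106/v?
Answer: I*√22357403/23 ≈ 205.58*I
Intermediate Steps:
q(v) = 633/v (q(v) = -3*(-105/v - 106/v) = -(-633)/v = 633/v)
√(-42236 + q(-23)) = √(-42236 + 633/(-23)) = √(-42236 + 633*(-1/23)) = √(-42236 - 633/23) = √(-972061/23) = I*√22357403/23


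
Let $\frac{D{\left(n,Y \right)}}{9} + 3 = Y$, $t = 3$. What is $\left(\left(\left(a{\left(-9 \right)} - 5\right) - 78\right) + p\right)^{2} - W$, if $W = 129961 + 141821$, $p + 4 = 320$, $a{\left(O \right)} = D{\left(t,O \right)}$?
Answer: $-256157$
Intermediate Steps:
$D{\left(n,Y \right)} = -27 + 9 Y$
$a{\left(O \right)} = -27 + 9 O$
$p = 316$ ($p = -4 + 320 = 316$)
$W = 271782$
$\left(\left(\left(a{\left(-9 \right)} - 5\right) - 78\right) + p\right)^{2} - W = \left(\left(\left(\left(-27 + 9 \left(-9\right)\right) - 5\right) - 78\right) + 316\right)^{2} - 271782 = \left(\left(\left(\left(-27 - 81\right) - 5\right) - 78\right) + 316\right)^{2} - 271782 = \left(\left(\left(-108 - 5\right) - 78\right) + 316\right)^{2} - 271782 = \left(\left(-113 - 78\right) + 316\right)^{2} - 271782 = \left(-191 + 316\right)^{2} - 271782 = 125^{2} - 271782 = 15625 - 271782 = -256157$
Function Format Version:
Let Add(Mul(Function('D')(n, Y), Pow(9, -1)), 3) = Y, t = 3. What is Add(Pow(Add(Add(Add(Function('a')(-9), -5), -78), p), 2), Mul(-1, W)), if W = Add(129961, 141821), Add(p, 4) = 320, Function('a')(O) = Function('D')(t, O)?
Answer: -256157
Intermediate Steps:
Function('D')(n, Y) = Add(-27, Mul(9, Y))
Function('a')(O) = Add(-27, Mul(9, O))
p = 316 (p = Add(-4, 320) = 316)
W = 271782
Add(Pow(Add(Add(Add(Function('a')(-9), -5), -78), p), 2), Mul(-1, W)) = Add(Pow(Add(Add(Add(Add(-27, Mul(9, -9)), -5), -78), 316), 2), Mul(-1, 271782)) = Add(Pow(Add(Add(Add(Add(-27, -81), -5), -78), 316), 2), -271782) = Add(Pow(Add(Add(Add(-108, -5), -78), 316), 2), -271782) = Add(Pow(Add(Add(-113, -78), 316), 2), -271782) = Add(Pow(Add(-191, 316), 2), -271782) = Add(Pow(125, 2), -271782) = Add(15625, -271782) = -256157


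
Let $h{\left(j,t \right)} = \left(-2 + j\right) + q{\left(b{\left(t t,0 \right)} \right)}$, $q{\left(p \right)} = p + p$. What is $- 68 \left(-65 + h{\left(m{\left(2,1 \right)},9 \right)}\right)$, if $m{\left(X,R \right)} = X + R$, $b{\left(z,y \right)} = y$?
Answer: $4352$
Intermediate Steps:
$m{\left(X,R \right)} = R + X$
$q{\left(p \right)} = 2 p$
$h{\left(j,t \right)} = -2 + j$ ($h{\left(j,t \right)} = \left(-2 + j\right) + 2 \cdot 0 = \left(-2 + j\right) + 0 = -2 + j$)
$- 68 \left(-65 + h{\left(m{\left(2,1 \right)},9 \right)}\right) = - 68 \left(-65 + \left(-2 + \left(1 + 2\right)\right)\right) = - 68 \left(-65 + \left(-2 + 3\right)\right) = - 68 \left(-65 + 1\right) = \left(-68\right) \left(-64\right) = 4352$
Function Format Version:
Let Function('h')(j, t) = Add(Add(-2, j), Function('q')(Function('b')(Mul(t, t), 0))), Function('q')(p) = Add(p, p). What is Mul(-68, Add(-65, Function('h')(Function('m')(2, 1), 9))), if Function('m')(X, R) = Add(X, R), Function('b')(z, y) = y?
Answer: 4352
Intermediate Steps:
Function('m')(X, R) = Add(R, X)
Function('q')(p) = Mul(2, p)
Function('h')(j, t) = Add(-2, j) (Function('h')(j, t) = Add(Add(-2, j), Mul(2, 0)) = Add(Add(-2, j), 0) = Add(-2, j))
Mul(-68, Add(-65, Function('h')(Function('m')(2, 1), 9))) = Mul(-68, Add(-65, Add(-2, Add(1, 2)))) = Mul(-68, Add(-65, Add(-2, 3))) = Mul(-68, Add(-65, 1)) = Mul(-68, -64) = 4352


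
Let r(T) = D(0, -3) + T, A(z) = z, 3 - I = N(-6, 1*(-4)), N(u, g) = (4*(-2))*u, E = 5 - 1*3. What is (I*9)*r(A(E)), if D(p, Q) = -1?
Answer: -405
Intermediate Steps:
E = 2 (E = 5 - 3 = 2)
N(u, g) = -8*u
I = -45 (I = 3 - (-8)*(-6) = 3 - 1*48 = 3 - 48 = -45)
r(T) = -1 + T
(I*9)*r(A(E)) = (-45*9)*(-1 + 2) = -405*1 = -405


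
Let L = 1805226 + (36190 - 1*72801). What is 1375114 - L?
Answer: -393501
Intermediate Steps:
L = 1768615 (L = 1805226 + (36190 - 72801) = 1805226 - 36611 = 1768615)
1375114 - L = 1375114 - 1*1768615 = 1375114 - 1768615 = -393501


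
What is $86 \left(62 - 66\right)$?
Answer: $-344$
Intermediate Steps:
$86 \left(62 - 66\right) = 86 \left(-4\right) = -344$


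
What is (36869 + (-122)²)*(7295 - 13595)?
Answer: -326043900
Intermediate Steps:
(36869 + (-122)²)*(7295 - 13595) = (36869 + 14884)*(-6300) = 51753*(-6300) = -326043900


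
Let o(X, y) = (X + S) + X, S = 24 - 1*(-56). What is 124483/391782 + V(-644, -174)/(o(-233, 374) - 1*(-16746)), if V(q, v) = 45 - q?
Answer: 1153239839/3204776760 ≈ 0.35985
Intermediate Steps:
S = 80 (S = 24 + 56 = 80)
o(X, y) = 80 + 2*X (o(X, y) = (X + 80) + X = (80 + X) + X = 80 + 2*X)
124483/391782 + V(-644, -174)/(o(-233, 374) - 1*(-16746)) = 124483/391782 + (45 - 1*(-644))/((80 + 2*(-233)) - 1*(-16746)) = 124483*(1/391782) + (45 + 644)/((80 - 466) + 16746) = 124483/391782 + 689/(-386 + 16746) = 124483/391782 + 689/16360 = 1153239839/3204776760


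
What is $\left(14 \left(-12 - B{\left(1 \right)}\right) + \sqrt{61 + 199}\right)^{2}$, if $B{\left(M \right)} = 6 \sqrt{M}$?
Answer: $63764 - 1008 \sqrt{65} \approx 55637.0$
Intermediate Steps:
$\left(14 \left(-12 - B{\left(1 \right)}\right) + \sqrt{61 + 199}\right)^{2} = \left(14 \left(-12 - 6 \sqrt{1}\right) + \sqrt{61 + 199}\right)^{2} = \left(14 \left(-12 - 6 \cdot 1\right) + \sqrt{260}\right)^{2} = \left(14 \left(-12 - 6\right) + 2 \sqrt{65}\right)^{2} = \left(14 \left(-18\right) + 2 \sqrt{65}\right)^{2} = \left(-252 + 2 \sqrt{65}\right)^{2}$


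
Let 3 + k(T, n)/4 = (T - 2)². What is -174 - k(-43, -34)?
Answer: -8262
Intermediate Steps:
k(T, n) = -12 + 4*(-2 + T)² (k(T, n) = -12 + 4*(T - 2)² = -12 + 4*(-2 + T)²)
-174 - k(-43, -34) = -174 - (-12 + 4*(-2 - 43)²) = -174 - (-12 + 4*(-45)²) = -174 - (-12 + 4*2025) = -174 - (-12 + 8100) = -174 - 1*8088 = -174 - 8088 = -8262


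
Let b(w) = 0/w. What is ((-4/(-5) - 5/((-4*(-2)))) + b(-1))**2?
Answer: 49/1600 ≈ 0.030625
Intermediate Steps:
b(w) = 0
((-4/(-5) - 5/((-4*(-2)))) + b(-1))**2 = ((-4/(-5) - 5/((-4*(-2)))) + 0)**2 = ((-4*(-1/5) - 5/8) + 0)**2 = ((4/5 - 5*1/8) + 0)**2 = ((4/5 - 5/8) + 0)**2 = (7/40 + 0)**2 = (7/40)**2 = 49/1600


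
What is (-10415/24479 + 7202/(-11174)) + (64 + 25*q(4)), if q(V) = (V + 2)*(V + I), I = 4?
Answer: 172723577188/136764173 ≈ 1262.9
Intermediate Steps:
q(V) = (2 + V)*(4 + V) (q(V) = (V + 2)*(V + 4) = (2 + V)*(4 + V))
(-10415/24479 + 7202/(-11174)) + (64 + 25*q(4)) = (-10415/24479 + 7202/(-11174)) + (64 + 25*(8 + 4**2 + 6*4)) = (-10415*1/24479 + 7202*(-1/11174)) + (64 + 25*(8 + 16 + 24)) = (-10415/24479 - 3601/5587) + (64 + 25*48) = -146337484/136764173 + (64 + 1200) = -146337484/136764173 + 1264 = 172723577188/136764173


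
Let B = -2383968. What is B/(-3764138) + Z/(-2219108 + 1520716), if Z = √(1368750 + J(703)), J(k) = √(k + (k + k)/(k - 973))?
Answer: 1191984/1882069 - √(307968750 + 5*√1413030)/10475880 ≈ 0.63166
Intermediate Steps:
J(k) = √(k + 2*k/(-973 + k)) (J(k) = √(k + (2*k)/(-973 + k)) = √(k + 2*k/(-973 + k)))
Z = √(1368750 + √1413030/45) (Z = √(1368750 + √(703*(-971 + 703)/(-973 + 703))) = √(1368750 + √(703*(-268)/(-270))) = √(1368750 + √(703*(-1/270)*(-268))) = √(1368750 + √(94202/135)) = √(1368750 + √1413030/45) ≈ 1169.9)
B/(-3764138) + Z/(-2219108 + 1520716) = -2383968/(-3764138) + (√(307968750 + 5*√1413030)/15)/(-2219108 + 1520716) = -2383968*(-1/3764138) + (√(307968750 + 5*√1413030)/15)/(-698392) = 1191984/1882069 + (√(307968750 + 5*√1413030)/15)*(-1/698392) = 1191984/1882069 - √(307968750 + 5*√1413030)/10475880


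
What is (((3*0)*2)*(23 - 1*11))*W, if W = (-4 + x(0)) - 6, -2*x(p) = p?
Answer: 0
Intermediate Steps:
x(p) = -p/2
W = -10 (W = (-4 - ½*0) - 6 = (-4 + 0) - 6 = -4 - 6 = -10)
(((3*0)*2)*(23 - 1*11))*W = (((3*0)*2)*(23 - 1*11))*(-10) = ((0*2)*(23 - 11))*(-10) = (0*12)*(-10) = 0*(-10) = 0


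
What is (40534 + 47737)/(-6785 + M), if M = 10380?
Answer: 88271/3595 ≈ 24.554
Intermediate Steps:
(40534 + 47737)/(-6785 + M) = (40534 + 47737)/(-6785 + 10380) = 88271/3595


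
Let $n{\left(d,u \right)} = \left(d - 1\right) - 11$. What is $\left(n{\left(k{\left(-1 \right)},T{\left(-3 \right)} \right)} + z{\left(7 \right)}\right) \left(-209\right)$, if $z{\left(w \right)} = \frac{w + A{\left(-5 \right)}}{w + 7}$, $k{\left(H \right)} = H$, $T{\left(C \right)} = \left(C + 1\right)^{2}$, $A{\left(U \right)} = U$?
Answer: $\frac{18810}{7} \approx 2687.1$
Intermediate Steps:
$T{\left(C \right)} = \left(1 + C\right)^{2}$
$n{\left(d,u \right)} = -12 + d$ ($n{\left(d,u \right)} = \left(d - 1\right) - 11 = \left(-1 + d\right) - 11 = -12 + d$)
$z{\left(w \right)} = \frac{-5 + w}{7 + w}$ ($z{\left(w \right)} = \frac{w - 5}{w + 7} = \frac{-5 + w}{7 + w}$)
$\left(n{\left(k{\left(-1 \right)},T{\left(-3 \right)} \right)} + z{\left(7 \right)}\right) \left(-209\right) = \left(\left(-12 - 1\right) + \frac{-5 + 7}{7 + 7}\right) \left(-209\right) = \left(-13 + \frac{1}{14} \cdot 2\right) \left(-209\right) = \left(-13 + \frac{1}{7}\right) \left(-209\right) = \left(- \frac{90}{7}\right) \left(-209\right) = \frac{18810}{7}$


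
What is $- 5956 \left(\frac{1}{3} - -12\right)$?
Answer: $- \frac{220372}{3} \approx -73457.0$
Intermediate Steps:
$- 5956 \left(\frac{1}{3} - -12\right) = - 5956 \left(\frac{1}{3} + 12\right) = \left(-5956\right) \frac{37}{3} = - \frac{220372}{3}$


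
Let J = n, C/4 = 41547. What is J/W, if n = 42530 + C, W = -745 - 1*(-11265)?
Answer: 104359/5260 ≈ 19.840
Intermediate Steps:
C = 166188 (C = 4*41547 = 166188)
W = 10520 (W = -745 + 11265 = 10520)
n = 208718 (n = 42530 + 166188 = 208718)
J = 208718
J/W = 208718/10520 = 208718*(1/10520) = 104359/5260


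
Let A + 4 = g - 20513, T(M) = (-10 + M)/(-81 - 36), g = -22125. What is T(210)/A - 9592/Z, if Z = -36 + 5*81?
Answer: -2658639316/102276837 ≈ -25.995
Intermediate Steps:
T(M) = 10/117 - M/117 (T(M) = (-10 + M)/(-117) = (-10 + M)*(-1/117) = 10/117 - M/117)
Z = 369 (Z = -36 + 405 = 369)
A = -42642 (A = -4 + (-22125 - 20513) = -4 - 42638 = -42642)
T(210)/A - 9592/Z = (10/117 - 1/117*210)/(-42642) - 9592/369 = (10/117 - 70/39)*(-1/42642) - 9592*1/369 = -200/117*(-1/42642) - 9592/369 = 100/2494557 - 9592/369 = -2658639316/102276837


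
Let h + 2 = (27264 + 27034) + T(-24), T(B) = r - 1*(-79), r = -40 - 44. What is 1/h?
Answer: 1/54291 ≈ 1.8419e-5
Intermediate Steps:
r = -84
T(B) = -5 (T(B) = -84 - 1*(-79) = -84 + 79 = -5)
h = 54291 (h = -2 + ((27264 + 27034) - 5) = -2 + (54298 - 5) = -2 + 54293 = 54291)
1/h = 1/54291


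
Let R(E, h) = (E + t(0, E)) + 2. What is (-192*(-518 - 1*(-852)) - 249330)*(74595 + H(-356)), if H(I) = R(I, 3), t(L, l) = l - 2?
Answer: -23159217414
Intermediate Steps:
t(L, l) = -2 + l
R(E, h) = 2*E (R(E, h) = (E + (-2 + E)) + 2 = (-2 + 2*E) + 2 = 2*E)
H(I) = 2*I
(-192*(-518 - 1*(-852)) - 249330)*(74595 + H(-356)) = (-192*(-518 - 1*(-852)) - 249330)*(74595 + 2*(-356)) = (-192*(-518 + 852) - 249330)*(74595 - 712) = (-192*334 - 249330)*73883 = (-64128 - 249330)*73883 = -313458*73883 = -23159217414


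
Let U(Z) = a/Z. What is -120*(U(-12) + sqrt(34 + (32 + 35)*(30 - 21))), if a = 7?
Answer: 70 - 840*sqrt(13) ≈ -2958.7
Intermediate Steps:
U(Z) = 7/Z
-120*(U(-12) + sqrt(34 + (32 + 35)*(30 - 21))) = -120*(7/(-12) + sqrt(34 + (32 + 35)*(30 - 21))) = -120*(7*(-1/12) + sqrt(34 + 67*9)) = -120*(-7/12 + sqrt(34 + 603)) = -120*(-7/12 + sqrt(637)) = -120*(-7/12 + 7*sqrt(13)) = 70 - 840*sqrt(13)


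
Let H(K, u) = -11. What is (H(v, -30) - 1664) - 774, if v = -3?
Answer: -2449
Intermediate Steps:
(H(v, -30) - 1664) - 774 = (-11 - 1664) - 774 = -1675 - 774 = -2449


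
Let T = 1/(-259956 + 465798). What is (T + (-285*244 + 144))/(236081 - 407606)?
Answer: 14284611431/35307049050 ≈ 0.40458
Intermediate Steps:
T = 1/205842 ≈ 4.8581e-6
(T + (-285*244 + 144))/(236081 - 407606) = (1/205842 + (-285*244 + 144))/(236081 - 407606) = (1/205842 + (-69540 + 144))/(-171525) = (1/205842 - 69396)*(-1/171525) = -14284611431/205842*(-1/171525) = 14284611431/35307049050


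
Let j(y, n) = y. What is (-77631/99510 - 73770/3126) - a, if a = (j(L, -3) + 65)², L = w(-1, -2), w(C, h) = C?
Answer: -71206617787/17281570 ≈ -4120.4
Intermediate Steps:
L = -1
a = 4096 (a = (-1 + 65)² = 64² = 4096)
(-77631/99510 - 73770/3126) - a = (-77631/99510 - 73770/3126) - 1*4096 = (-77631*1/99510 - 73770*1/3126) - 4096 = (-25877/33170 - 12295/521) - 4096 = -421307067/17281570 - 4096 = -71206617787/17281570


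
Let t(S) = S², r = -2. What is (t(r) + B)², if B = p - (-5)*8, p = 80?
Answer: 15376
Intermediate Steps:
B = 120 (B = 80 - (-5)*8 = 80 - 1*(-40) = 80 + 40 = 120)
(t(r) + B)² = ((-2)² + 120)² = (4 + 120)² = 124² = 15376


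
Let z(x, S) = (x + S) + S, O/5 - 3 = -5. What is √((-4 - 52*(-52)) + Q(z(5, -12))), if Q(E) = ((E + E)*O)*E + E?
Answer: I*√4539 ≈ 67.372*I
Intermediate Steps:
O = -10 (O = 15 + 5*(-5) = 15 - 25 = -10)
z(x, S) = x + 2*S (z(x, S) = (S + x) + S = x + 2*S)
Q(E) = E - 20*E² (Q(E) = ((E + E)*(-10))*E + E = ((2*E)*(-10))*E + E = (-20*E)*E + E = -20*E² + E = E - 20*E²)
√((-4 - 52*(-52)) + Q(z(5, -12))) = √((-4 - 52*(-52)) + (5 + 2*(-12))*(1 - 20*(5 + 2*(-12)))) = √((-4 + 2704) + (5 - 24)*(1 - 20*(5 - 24))) = √(2700 - 19*(1 - 20*(-19))) = √(2700 - 19*(1 + 380)) = √(2700 - 19*381) = √(2700 - 7239) = √(-4539) = I*√4539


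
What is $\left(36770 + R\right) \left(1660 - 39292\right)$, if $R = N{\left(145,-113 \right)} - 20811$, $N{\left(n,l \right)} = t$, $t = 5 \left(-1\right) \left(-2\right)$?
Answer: $-600945408$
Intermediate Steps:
$t = 10$ ($t = \left(-5\right) \left(-2\right) = 10$)
$N{\left(n,l \right)} = 10$
$R = -20801$ ($R = 10 - 20811 = -20801$)
$\left(36770 + R\right) \left(1660 - 39292\right) = \left(36770 - 20801\right) \left(1660 - 39292\right) = 15969 \left(-37632\right) = -600945408$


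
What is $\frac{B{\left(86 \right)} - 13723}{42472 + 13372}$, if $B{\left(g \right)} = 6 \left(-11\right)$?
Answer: $- \frac{13789}{55844} \approx -0.24692$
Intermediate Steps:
$B{\left(g \right)} = -66$
$\frac{B{\left(86 \right)} - 13723}{42472 + 13372} = \frac{-66 - 13723}{42472 + 13372} = - \frac{13789}{55844}$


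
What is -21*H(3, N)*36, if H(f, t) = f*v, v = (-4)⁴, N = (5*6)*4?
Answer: -580608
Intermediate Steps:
N = 120 (N = 30*4 = 120)
v = 256
H(f, t) = 256*f (H(f, t) = f*256 = 256*f)
-21*H(3, N)*36 = -5376*3*36 = -21*768*36 = -16128*36 = -580608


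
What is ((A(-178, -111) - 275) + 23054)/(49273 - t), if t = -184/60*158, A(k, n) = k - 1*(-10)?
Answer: 339165/746363 ≈ 0.45442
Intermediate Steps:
A(k, n) = 10 + k (A(k, n) = k + 10 = 10 + k)
t = -7268/15 (t = -184*1/60*158 = -46/15*158 = -7268/15 ≈ -484.53)
((A(-178, -111) - 275) + 23054)/(49273 - t) = (((10 - 178) - 275) + 23054)/(49273 - 1*(-7268/15)) = ((-168 - 275) + 23054)/(49273 + 7268/15) = (-443 + 23054)/(746363/15) = 22611*(15/746363) = 339165/746363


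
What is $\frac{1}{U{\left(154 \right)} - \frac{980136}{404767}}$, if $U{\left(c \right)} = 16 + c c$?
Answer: $\frac{404767}{9604950308} \approx 4.2141 \cdot 10^{-5}$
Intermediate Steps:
$U{\left(c \right)} = 16 + c^{2}$
$\frac{1}{U{\left(154 \right)} - \frac{980136}{404767}} = \frac{1}{\left(16 + 154^{2}\right) - \frac{980136}{404767}} = \frac{1}{\left(16 + 23716\right) - \frac{980136}{404767}} = \frac{1}{23732 - \frac{980136}{404767}} = \frac{1}{\frac{9604950308}{404767}} = \frac{404767}{9604950308}$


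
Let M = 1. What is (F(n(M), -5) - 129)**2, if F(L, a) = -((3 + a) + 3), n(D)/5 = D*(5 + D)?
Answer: 16900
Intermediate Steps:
n(D) = 5*D*(5 + D) (n(D) = 5*(D*(5 + D)) = 5*D*(5 + D))
F(L, a) = -6 - a (F(L, a) = -(6 + a) = -6 - a)
(F(n(M), -5) - 129)**2 = ((-6 - 1*(-5)) - 129)**2 = ((-6 + 5) - 129)**2 = (-1 - 129)**2 = (-130)**2 = 16900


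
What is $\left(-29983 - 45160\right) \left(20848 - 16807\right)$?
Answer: $-303652863$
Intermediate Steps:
$\left(-29983 - 45160\right) \left(20848 - 16807\right) = \left(-75143\right) 4041 = -303652863$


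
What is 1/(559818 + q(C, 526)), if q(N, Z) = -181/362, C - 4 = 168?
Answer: 2/1119635 ≈ 1.7863e-6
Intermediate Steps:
C = 172 (C = 4 + 168 = 172)
q(N, Z) = -1/2 (q(N, Z) = -181*1/362 = -1/2)
1/(559818 + q(C, 526)) = 1/(559818 - 1/2) = 1/(1119635/2) = 2/1119635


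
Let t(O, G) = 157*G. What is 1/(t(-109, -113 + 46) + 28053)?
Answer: 1/17534 ≈ 5.7032e-5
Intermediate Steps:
1/(t(-109, -113 + 46) + 28053) = 1/(157*(-113 + 46) + 28053) = 1/(157*(-67) + 28053) = 1/(-10519 + 28053) = 1/17534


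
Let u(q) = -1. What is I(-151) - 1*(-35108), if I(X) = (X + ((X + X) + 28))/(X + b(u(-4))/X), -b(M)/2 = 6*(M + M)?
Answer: 32056171/913 ≈ 35111.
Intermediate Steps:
b(M) = -24*M (b(M) = -12*(M + M) = -12*2*M = -24*M)
I(X) = (28 + 3*X)/(X + 24/X) (I(X) = (X + ((X + X) + 28))/(X + (-24*(-1))/X) = (X + (2*X + 28))/(X + 24/X) = (X + (28 + 2*X))/(X + 24/X) = (28 + 3*X)/(X + 24/X))
I(-151) - 1*(-35108) = -151*(28 + 3*(-151))/(24 + (-151)²) - 1*(-35108) = -151*(28 - 453)/(24 + 22801) + 35108 = -151*(-425)/22825 + 35108 = -151*1/22825*(-425) + 35108 = 2567/913 + 35108 = 32056171/913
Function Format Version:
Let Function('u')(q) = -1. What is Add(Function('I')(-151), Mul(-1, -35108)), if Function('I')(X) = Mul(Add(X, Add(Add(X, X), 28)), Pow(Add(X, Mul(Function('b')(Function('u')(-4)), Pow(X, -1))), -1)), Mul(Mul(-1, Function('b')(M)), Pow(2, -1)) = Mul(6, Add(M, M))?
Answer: Rational(32056171, 913) ≈ 35111.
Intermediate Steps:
Function('b')(M) = Mul(-24, M) (Function('b')(M) = Mul(-2, Mul(6, Add(M, M))) = Mul(-2, Mul(6, Mul(2, M))) = Mul(-2, Mul(12, M)) = Mul(-24, M))
Function('I')(X) = Mul(Pow(Add(X, Mul(24, Pow(X, -1))), -1), Add(28, Mul(3, X))) (Function('I')(X) = Mul(Add(X, Add(Add(X, X), 28)), Pow(Add(X, Mul(Mul(-24, -1), Pow(X, -1))), -1)) = Mul(Add(X, Add(Mul(2, X), 28)), Pow(Add(X, Mul(24, Pow(X, -1))), -1)) = Mul(Add(X, Add(28, Mul(2, X))), Pow(Add(X, Mul(24, Pow(X, -1))), -1)) = Mul(Add(28, Mul(3, X)), Pow(Add(X, Mul(24, Pow(X, -1))), -1)) = Mul(Pow(Add(X, Mul(24, Pow(X, -1))), -1), Add(28, Mul(3, X))))
Add(Function('I')(-151), Mul(-1, -35108)) = Add(Mul(-151, Pow(Add(24, Pow(-151, 2)), -1), Add(28, Mul(3, -151))), Mul(-1, -35108)) = Add(Mul(-151, Pow(Add(24, 22801), -1), Add(28, -453)), 35108) = Add(Mul(-151, Pow(22825, -1), -425), 35108) = Add(Mul(-151, Rational(1, 22825), -425), 35108) = Add(Rational(2567, 913), 35108) = Rational(32056171, 913)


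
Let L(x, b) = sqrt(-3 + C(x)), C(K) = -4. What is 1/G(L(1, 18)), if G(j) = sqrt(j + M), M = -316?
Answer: 1/sqrt(-316 + I*sqrt(7)) ≈ 0.0002355 - 0.056253*I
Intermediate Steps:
L(x, b) = I*sqrt(7) (L(x, b) = sqrt(-3 - 4) = sqrt(-7) = I*sqrt(7))
G(j) = sqrt(-316 + j) (G(j) = sqrt(j - 316) = sqrt(-316 + j))
1/G(L(1, 18)) = 1/(sqrt(-316 + I*sqrt(7))) = 1/sqrt(-316 + I*sqrt(7))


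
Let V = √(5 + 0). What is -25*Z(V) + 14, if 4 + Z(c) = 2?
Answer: 64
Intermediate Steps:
V = √5 ≈ 2.2361
Z(c) = -2 (Z(c) = -4 + 2 = -2)
-25*Z(V) + 14 = -25*(-2) + 14 = 50 + 14 = 64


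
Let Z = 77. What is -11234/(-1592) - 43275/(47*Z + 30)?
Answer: -13950467/2904604 ≈ -4.8029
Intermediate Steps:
-11234/(-1592) - 43275/(47*Z + 30) = -11234/(-1592) - 43275/(47*77 + 30) = -11234*(-1/1592) - 43275/(3619 + 30) = 5617/796 - 43275/3649 = -13950467/2904604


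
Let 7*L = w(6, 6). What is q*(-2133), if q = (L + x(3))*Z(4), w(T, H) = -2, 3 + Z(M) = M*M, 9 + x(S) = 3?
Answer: 1220076/7 ≈ 1.7430e+5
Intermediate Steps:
x(S) = -6 (x(S) = -9 + 3 = -6)
Z(M) = -3 + M² (Z(M) = -3 + M*M = -3 + M²)
L = -2/7 (L = (⅐)*(-2) = -2/7 ≈ -0.28571)
q = -572/7 (q = (-2/7 - 6)*(-3 + 4²) = -44*(-3 + 16)/7 = -44/7*13 = -572/7 ≈ -81.714)
q*(-2133) = -572/7*(-2133) = 1220076/7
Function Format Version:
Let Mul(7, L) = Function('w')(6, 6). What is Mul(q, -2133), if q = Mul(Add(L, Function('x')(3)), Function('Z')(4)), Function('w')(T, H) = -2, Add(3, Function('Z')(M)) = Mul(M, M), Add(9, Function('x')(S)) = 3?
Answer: Rational(1220076, 7) ≈ 1.7430e+5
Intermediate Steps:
Function('x')(S) = -6 (Function('x')(S) = Add(-9, 3) = -6)
Function('Z')(M) = Add(-3, Pow(M, 2)) (Function('Z')(M) = Add(-3, Mul(M, M)) = Add(-3, Pow(M, 2)))
L = Rational(-2, 7) (L = Mul(Rational(1, 7), -2) = Rational(-2, 7) ≈ -0.28571)
q = Rational(-572, 7) (q = Mul(Add(Rational(-2, 7), -6), Add(-3, Pow(4, 2))) = Mul(Rational(-44, 7), Add(-3, 16)) = Mul(Rational(-44, 7), 13) = Rational(-572, 7) ≈ -81.714)
Mul(q, -2133) = Mul(Rational(-572, 7), -2133) = Rational(1220076, 7)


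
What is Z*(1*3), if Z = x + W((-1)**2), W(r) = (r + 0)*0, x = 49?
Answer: 147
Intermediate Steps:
W(r) = 0 (W(r) = r*0 = 0)
Z = 49 (Z = 49 + 0 = 49)
Z*(1*3) = 49*(1*3) = 49*3 = 147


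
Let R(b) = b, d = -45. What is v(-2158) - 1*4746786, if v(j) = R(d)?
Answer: -4746831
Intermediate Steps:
v(j) = -45
v(-2158) - 1*4746786 = -45 - 1*4746786 = -45 - 4746786 = -4746831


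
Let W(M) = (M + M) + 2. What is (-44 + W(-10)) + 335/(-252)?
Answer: -15959/252 ≈ -63.329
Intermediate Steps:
W(M) = 2 + 2*M (W(M) = 2*M + 2 = 2 + 2*M)
(-44 + W(-10)) + 335/(-252) = (-44 + (2 + 2*(-10))) + 335/(-252) = (-44 + (2 - 20)) + 335*(-1/252) = (-44 - 18) - 335/252 = -62 - 335/252 = -15959/252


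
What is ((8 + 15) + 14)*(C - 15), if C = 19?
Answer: 148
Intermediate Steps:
((8 + 15) + 14)*(C - 15) = ((8 + 15) + 14)*(19 - 15) = (23 + 14)*4 = 37*4 = 148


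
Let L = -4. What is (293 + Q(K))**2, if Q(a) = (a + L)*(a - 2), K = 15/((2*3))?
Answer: 1366561/16 ≈ 85410.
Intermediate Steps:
K = 5/2 (K = 15/6 = 15*(1/6) = 5/2 ≈ 2.5000)
Q(a) = (-4 + a)*(-2 + a) (Q(a) = (a - 4)*(a - 2) = (-4 + a)*(-2 + a))
(293 + Q(K))**2 = (293 + (8 + (5/2)**2 - 6*5/2))**2 = (293 + (8 + 25/4 - 15))**2 = (293 - 3/4)**2 = (1169/4)**2 = 1366561/16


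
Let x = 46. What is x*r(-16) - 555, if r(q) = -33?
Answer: -2073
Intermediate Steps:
x*r(-16) - 555 = 46*(-33) - 555 = -1518 - 555 = -2073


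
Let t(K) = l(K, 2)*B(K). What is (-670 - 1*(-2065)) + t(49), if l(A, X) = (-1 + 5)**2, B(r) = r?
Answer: 2179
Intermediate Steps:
l(A, X) = 16 (l(A, X) = 4**2 = 16)
t(K) = 16*K
(-670 - 1*(-2065)) + t(49) = (-670 - 1*(-2065)) + 16*49 = (-670 + 2065) + 784 = 1395 + 784 = 2179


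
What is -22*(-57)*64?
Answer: 80256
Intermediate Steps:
-22*(-57)*64 = 1254*64 = 80256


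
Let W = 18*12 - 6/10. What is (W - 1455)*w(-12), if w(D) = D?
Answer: 74376/5 ≈ 14875.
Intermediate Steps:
W = 1077/5 (W = 216 - 6*1/10 = 216 - 3/5 = 1077/5 ≈ 215.40)
(W - 1455)*w(-12) = (1077/5 - 1455)*(-12) = -6198/5*(-12) = 74376/5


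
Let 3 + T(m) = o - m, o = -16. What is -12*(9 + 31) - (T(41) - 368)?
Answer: -52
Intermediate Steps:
T(m) = -19 - m (T(m) = -3 + (-16 - m) = -19 - m)
-12*(9 + 31) - (T(41) - 368) = -12*(9 + 31) - ((-19 - 1*41) - 368) = -12*40 - ((-19 - 41) - 368) = -480 - (-60 - 368) = -480 - 1*(-428) = -480 + 428 = -52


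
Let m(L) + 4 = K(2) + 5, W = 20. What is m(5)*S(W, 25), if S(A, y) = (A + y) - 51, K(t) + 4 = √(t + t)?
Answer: 6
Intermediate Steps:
K(t) = -4 + √2*√t (K(t) = -4 + √(t + t) = -4 + √(2*t) = -4 + √2*√t)
S(A, y) = -51 + A + y
m(L) = -1 (m(L) = -4 + ((-4 + √2*√2) + 5) = -4 + ((-4 + 2) + 5) = -4 + (-2 + 5) = -4 + 3 = -1)
m(5)*S(W, 25) = -(-51 + 20 + 25) = -1*(-6) = 6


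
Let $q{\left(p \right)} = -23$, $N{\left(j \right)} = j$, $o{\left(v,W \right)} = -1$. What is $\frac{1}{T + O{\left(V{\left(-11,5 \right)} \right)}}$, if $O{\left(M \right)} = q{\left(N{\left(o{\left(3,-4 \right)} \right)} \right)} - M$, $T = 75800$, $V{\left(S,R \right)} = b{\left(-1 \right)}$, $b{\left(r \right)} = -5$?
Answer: $\frac{1}{75782} \approx 1.3196 \cdot 10^{-5}$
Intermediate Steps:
$V{\left(S,R \right)} = -5$
$O{\left(M \right)} = -23 - M$
$\frac{1}{T + O{\left(V{\left(-11,5 \right)} \right)}} = \frac{1}{75800 - 18} = \frac{1}{75782}$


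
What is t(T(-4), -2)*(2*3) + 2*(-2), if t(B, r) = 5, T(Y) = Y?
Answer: 26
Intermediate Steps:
t(T(-4), -2)*(2*3) + 2*(-2) = 5*(2*3) + 2*(-2) = 5*6 - 4 = 30 - 4 = 26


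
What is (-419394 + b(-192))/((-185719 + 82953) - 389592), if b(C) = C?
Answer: 209793/246179 ≈ 0.85220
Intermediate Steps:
(-419394 + b(-192))/((-185719 + 82953) - 389592) = (-419394 - 192)/((-185719 + 82953) - 389592) = -419586/(-102766 - 389592) = -419586/(-492358) = -419586*(-1/492358) = 209793/246179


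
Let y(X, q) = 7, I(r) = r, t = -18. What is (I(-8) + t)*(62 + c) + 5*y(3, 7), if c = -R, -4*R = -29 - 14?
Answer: -2595/2 ≈ -1297.5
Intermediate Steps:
R = 43/4 (R = -(-29 - 14)/4 = -¼*(-43) = 43/4 ≈ 10.750)
c = -43/4 (c = -1*43/4 = -43/4 ≈ -10.750)
(I(-8) + t)*(62 + c) + 5*y(3, 7) = (-8 - 18)*(62 - 43/4) + 5*7 = -26*205/4 + 35 = -2665/2 + 35 = -2595/2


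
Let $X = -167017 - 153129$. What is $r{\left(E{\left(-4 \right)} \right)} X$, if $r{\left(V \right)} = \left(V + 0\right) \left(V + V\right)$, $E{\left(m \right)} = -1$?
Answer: $-640292$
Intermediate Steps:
$r{\left(V \right)} = 2 V^{2}$ ($r{\left(V \right)} = V 2 V = 2 V^{2}$)
$X = -320146$ ($X = -167017 - 153129 = -320146$)
$r{\left(E{\left(-4 \right)} \right)} X = 2 \left(-1\right)^{2} \left(-320146\right) = 2 \cdot 1 \left(-320146\right) = 2 \left(-320146\right) = -640292$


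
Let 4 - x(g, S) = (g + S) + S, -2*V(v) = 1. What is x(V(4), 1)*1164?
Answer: 2910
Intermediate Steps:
V(v) = -½ (V(v) = -½*1 = -½)
x(g, S) = 4 - g - 2*S (x(g, S) = 4 - ((g + S) + S) = 4 - ((S + g) + S) = 4 - (g + 2*S) = 4 + (-g - 2*S) = 4 - g - 2*S)
x(V(4), 1)*1164 = (4 - 1*(-½) - 2*1)*1164 = (4 + ½ - 2)*1164 = (5/2)*1164 = 2910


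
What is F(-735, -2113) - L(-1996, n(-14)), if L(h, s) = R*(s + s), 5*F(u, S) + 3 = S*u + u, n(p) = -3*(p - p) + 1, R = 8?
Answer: 1552237/5 ≈ 3.1045e+5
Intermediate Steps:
n(p) = 1 (n(p) = -3*0 + 1 = 0 + 1 = 1)
F(u, S) = -⅗ + u/5 + S*u/5 (F(u, S) = -⅗ + (S*u + u)/5 = -⅗ + (u + S*u)/5 = -⅗ + (u/5 + S*u/5) = -⅗ + u/5 + S*u/5)
L(h, s) = 16*s (L(h, s) = 8*(s + s) = 8*(2*s) = 16*s)
F(-735, -2113) - L(-1996, n(-14)) = (-⅗ + (⅕)*(-735) + (⅕)*(-2113)*(-735)) - 16 = (-⅗ - 147 + 310611) - 1*16 = 1552317/5 - 16 = 1552237/5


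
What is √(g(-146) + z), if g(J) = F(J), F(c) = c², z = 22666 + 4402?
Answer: 48*√21 ≈ 219.96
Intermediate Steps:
z = 27068
g(J) = J²
√(g(-146) + z) = √((-146)² + 27068) = √(21316 + 27068) = √48384 = 48*√21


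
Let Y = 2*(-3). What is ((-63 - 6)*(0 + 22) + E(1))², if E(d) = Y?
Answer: 2322576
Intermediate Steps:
Y = -6
E(d) = -6
((-63 - 6)*(0 + 22) + E(1))² = ((-63 - 6)*(0 + 22) - 6)² = (-69*22 - 6)² = (-1518 - 6)² = (-1524)² = 2322576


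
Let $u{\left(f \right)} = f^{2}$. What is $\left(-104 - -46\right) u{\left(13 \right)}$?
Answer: $-9802$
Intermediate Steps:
$\left(-104 - -46\right) u{\left(13 \right)} = \left(-104 - -46\right) 13^{2} = \left(-104 + \left(-2 + 48\right)\right) 169 = \left(-104 + 46\right) 169 = \left(-58\right) 169 = -9802$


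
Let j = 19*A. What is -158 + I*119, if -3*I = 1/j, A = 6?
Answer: -54155/342 ≈ -158.35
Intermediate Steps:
j = 114 (j = 19*6 = 114)
I = -1/342 (I = -⅓/114 = -⅓*1/114 = -1/342 ≈ -0.0029240)
-158 + I*119 = -158 - 1/342*119 = -158 - 119/342 = -54155/342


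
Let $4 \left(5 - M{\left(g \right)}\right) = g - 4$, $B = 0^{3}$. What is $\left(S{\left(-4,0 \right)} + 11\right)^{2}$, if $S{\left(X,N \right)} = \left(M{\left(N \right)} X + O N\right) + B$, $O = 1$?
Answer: $169$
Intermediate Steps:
$B = 0$
$M{\left(g \right)} = 6 - \frac{g}{4}$ ($M{\left(g \right)} = 5 - \frac{g - 4}{4} = 5 - \frac{-4 + g}{4} = 5 - \left(-1 + \frac{g}{4}\right) = 6 - \frac{g}{4}$)
$S{\left(X,N \right)} = N + X \left(6 - \frac{N}{4}\right)$ ($S{\left(X,N \right)} = \left(\left(6 - \frac{N}{4}\right) X + 1 N\right) + 0 = \left(X \left(6 - \frac{N}{4}\right) + N\right) + 0 = \left(N + X \left(6 - \frac{N}{4}\right)\right) + 0 = N + X \left(6 - \frac{N}{4}\right)$)
$\left(S{\left(-4,0 \right)} + 11\right)^{2} = \left(\left(0 - - (-24 + 0)\right) + 11\right)^{2} = \left(\left(0 - \left(-1\right) \left(-24\right)\right) + 11\right)^{2} = \left(\left(0 - 24\right) + 11\right)^{2} = \left(-24 + 11\right)^{2} = \left(-13\right)^{2} = 169$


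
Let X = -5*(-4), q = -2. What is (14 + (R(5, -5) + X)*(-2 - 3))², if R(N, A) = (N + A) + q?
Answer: 5776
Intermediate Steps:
X = 20
R(N, A) = -2 + A + N (R(N, A) = (N + A) - 2 = (A + N) - 2 = -2 + A + N)
(14 + (R(5, -5) + X)*(-2 - 3))² = (14 + ((-2 - 5 + 5) + 20)*(-2 - 3))² = (14 + (-2 + 20)*(-5))² = (14 + 18*(-5))² = (14 - 90)² = (-76)² = 5776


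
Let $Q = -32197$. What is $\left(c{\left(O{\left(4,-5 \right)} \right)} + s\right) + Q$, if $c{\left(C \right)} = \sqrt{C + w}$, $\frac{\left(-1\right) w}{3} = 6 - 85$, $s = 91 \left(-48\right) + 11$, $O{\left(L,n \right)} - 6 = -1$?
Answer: $-36554 + 11 \sqrt{2} \approx -36538.0$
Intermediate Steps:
$O{\left(L,n \right)} = 5$ ($O{\left(L,n \right)} = 6 - 1 = 5$)
$s = -4357$ ($s = -4368 + 11 = -4357$)
$w = 237$ ($w = - 3 \left(6 - 85\right) = \left(-3\right) \left(-79\right) = 237$)
$c{\left(C \right)} = \sqrt{237 + C}$ ($c{\left(C \right)} = \sqrt{C + 237} = \sqrt{237 + C}$)
$\left(c{\left(O{\left(4,-5 \right)} \right)} + s\right) + Q = \left(\sqrt{237 + 5} - 4357\right) - 32197 = \left(\sqrt{242} - 4357\right) - 32197 = \left(11 \sqrt{2} - 4357\right) - 32197 = \left(-4357 + 11 \sqrt{2}\right) - 32197 = -36554 + 11 \sqrt{2}$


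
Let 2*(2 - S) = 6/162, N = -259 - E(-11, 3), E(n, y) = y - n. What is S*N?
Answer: -9737/18 ≈ -540.94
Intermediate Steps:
N = -273 (N = -259 - (3 - 1*(-11)) = -259 - (3 + 11) = -259 - 1*14 = -259 - 14 = -273)
S = 107/54 (S = 2 - 3/162 = 2 - ½*1/27 = 2 - 1/54 = 107/54 ≈ 1.9815)
S*N = (107/54)*(-273) = -9737/18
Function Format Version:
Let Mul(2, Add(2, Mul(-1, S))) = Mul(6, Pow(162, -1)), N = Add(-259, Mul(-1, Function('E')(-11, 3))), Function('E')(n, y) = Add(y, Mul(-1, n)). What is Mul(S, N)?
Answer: Rational(-9737, 18) ≈ -540.94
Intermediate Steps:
N = -273 (N = Add(-259, Mul(-1, Add(3, Mul(-1, -11)))) = Add(-259, Mul(-1, Add(3, 11))) = Add(-259, Mul(-1, 14)) = Add(-259, -14) = -273)
S = Rational(107, 54) (S = Add(2, Mul(Rational(-1, 2), Mul(6, Pow(162, -1)))) = Add(2, Mul(Rational(-1, 2), Mul(6, Rational(1, 162)))) = Add(2, Mul(Rational(-1, 2), Rational(1, 27))) = Add(2, Rational(-1, 54)) = Rational(107, 54) ≈ 1.9815)
Mul(S, N) = Mul(Rational(107, 54), -273) = Rational(-9737, 18)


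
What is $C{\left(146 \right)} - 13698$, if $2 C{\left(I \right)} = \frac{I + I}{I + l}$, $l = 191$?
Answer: $- \frac{4616080}{337} \approx -13698.0$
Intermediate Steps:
$C{\left(I \right)} = \frac{I}{191 + I}$ ($C{\left(I \right)} = \frac{\left(I + I\right) \frac{1}{I + 191}}{2} = \frac{2 I \frac{1}{191 + I}}{2} = \frac{I}{191 + I}$)
$C{\left(146 \right)} - 13698 = \frac{146}{191 + 146} - 13698 = \frac{146}{337} - 13698 = - \frac{4616080}{337}$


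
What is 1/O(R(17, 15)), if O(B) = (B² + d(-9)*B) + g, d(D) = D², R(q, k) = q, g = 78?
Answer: 1/1744 ≈ 0.00057339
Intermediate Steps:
O(B) = 78 + B² + 81*B (O(B) = (B² + (-9)²*B) + 78 = (B² + 81*B) + 78 = 78 + B² + 81*B)
1/O(R(17, 15)) = 1/(78 + 17² + 81*17) = 1/(78 + 289 + 1377) = 1/1744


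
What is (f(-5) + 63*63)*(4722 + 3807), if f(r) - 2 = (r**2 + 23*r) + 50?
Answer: 33527499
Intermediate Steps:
f(r) = 52 + r**2 + 23*r (f(r) = 2 + ((r**2 + 23*r) + 50) = 2 + (50 + r**2 + 23*r) = 52 + r**2 + 23*r)
(f(-5) + 63*63)*(4722 + 3807) = ((52 + (-5)**2 + 23*(-5)) + 63*63)*(4722 + 3807) = ((52 + 25 - 115) + 3969)*8529 = (-38 + 3969)*8529 = 3931*8529 = 33527499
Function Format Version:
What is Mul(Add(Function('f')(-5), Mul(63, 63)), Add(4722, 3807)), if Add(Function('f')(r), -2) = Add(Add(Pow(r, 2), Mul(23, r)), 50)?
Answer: 33527499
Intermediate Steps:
Function('f')(r) = Add(52, Pow(r, 2), Mul(23, r)) (Function('f')(r) = Add(2, Add(Add(Pow(r, 2), Mul(23, r)), 50)) = Add(2, Add(50, Pow(r, 2), Mul(23, r))) = Add(52, Pow(r, 2), Mul(23, r)))
Mul(Add(Function('f')(-5), Mul(63, 63)), Add(4722, 3807)) = Mul(Add(Add(52, Pow(-5, 2), Mul(23, -5)), Mul(63, 63)), Add(4722, 3807)) = Mul(Add(Add(52, 25, -115), 3969), 8529) = Mul(Add(-38, 3969), 8529) = Mul(3931, 8529) = 33527499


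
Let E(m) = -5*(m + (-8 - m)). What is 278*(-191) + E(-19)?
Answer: -53058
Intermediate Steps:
E(m) = 40 (E(m) = -5*(-8) = 40)
278*(-191) + E(-19) = 278*(-191) + 40 = -53098 + 40 = -53058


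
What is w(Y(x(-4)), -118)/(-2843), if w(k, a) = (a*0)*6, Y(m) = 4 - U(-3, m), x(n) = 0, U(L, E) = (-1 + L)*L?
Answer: 0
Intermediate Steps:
U(L, E) = L*(-1 + L)
Y(m) = -8 (Y(m) = 4 - (-3)*(-1 - 3) = 4 - (-3)*(-4) = 4 - 1*12 = 4 - 12 = -8)
w(k, a) = 0 (w(k, a) = 0*6 = 0)
w(Y(x(-4)), -118)/(-2843) = 0/(-2843) = 0*(-1/2843) = 0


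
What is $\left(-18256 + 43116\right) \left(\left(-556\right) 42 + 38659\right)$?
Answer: $380532020$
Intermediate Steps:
$\left(-18256 + 43116\right) \left(\left(-556\right) 42 + 38659\right) = 24860 \left(-23352 + 38659\right) = 24860 \cdot 15307 = 380532020$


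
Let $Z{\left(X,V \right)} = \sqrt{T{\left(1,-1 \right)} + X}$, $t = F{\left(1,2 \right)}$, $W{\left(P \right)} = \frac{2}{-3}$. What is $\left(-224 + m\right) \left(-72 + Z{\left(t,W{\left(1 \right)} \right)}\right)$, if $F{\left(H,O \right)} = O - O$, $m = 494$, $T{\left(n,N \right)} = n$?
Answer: $-19170$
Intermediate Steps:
$W{\left(P \right)} = - \frac{2}{3}$ ($W{\left(P \right)} = 2 \left(- \frac{1}{3}\right) = - \frac{2}{3}$)
$F{\left(H,O \right)} = 0$
$t = 0$
$Z{\left(X,V \right)} = \sqrt{1 + X}$
$\left(-224 + m\right) \left(-72 + Z{\left(t,W{\left(1 \right)} \right)}\right) = \left(-224 + 494\right) \left(-72 + \sqrt{1 + 0}\right) = 270 \left(-72 + \sqrt{1}\right) = 270 \left(-72 + 1\right) = 270 \left(-71\right) = -19170$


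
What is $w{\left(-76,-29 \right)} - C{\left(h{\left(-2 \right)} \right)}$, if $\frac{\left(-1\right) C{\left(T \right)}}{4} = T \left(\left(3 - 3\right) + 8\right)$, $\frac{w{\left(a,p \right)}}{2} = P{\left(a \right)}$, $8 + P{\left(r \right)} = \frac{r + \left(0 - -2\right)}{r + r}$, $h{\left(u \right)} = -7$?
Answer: $- \frac{9083}{38} \approx -239.03$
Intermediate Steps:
$P{\left(r \right)} = -8 + \frac{2 + r}{2 r}$ ($P{\left(r \right)} = -8 + \frac{r + \left(0 - -2\right)}{r + r} = -8 + \frac{r + \left(0 + 2\right)}{2 r} = -8 + \left(r + 2\right) \frac{1}{2 r} = -8 + \left(2 + r\right) \frac{1}{2 r} = -8 + \frac{2 + r}{2 r}$)
$w{\left(a,p \right)} = -15 + \frac{2}{a}$ ($w{\left(a,p \right)} = 2 \left(- \frac{15}{2} + \frac{1}{a}\right) = -15 + \frac{2}{a}$)
$C{\left(T \right)} = - 32 T$ ($C{\left(T \right)} = - 4 T \left(\left(3 - 3\right) + 8\right) = - 4 T \left(0 + 8\right) = - 4 T 8 = - 4 \cdot 8 T = - 32 T$)
$w{\left(-76,-29 \right)} - C{\left(h{\left(-2 \right)} \right)} = \left(-15 + \frac{2}{-76}\right) - \left(-32\right) \left(-7\right) = \left(-15 + 2 \left(- \frac{1}{76}\right)\right) - 224 = \left(-15 - \frac{1}{38}\right) - 224 = - \frac{571}{38} - 224 = - \frac{9083}{38}$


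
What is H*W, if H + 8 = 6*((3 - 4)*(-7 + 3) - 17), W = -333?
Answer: 28638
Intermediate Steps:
H = -86 (H = -8 + 6*((3 - 4)*(-7 + 3) - 17) = -8 + 6*(-1*(-4) - 17) = -8 + 6*(4 - 17) = -8 + 6*(-13) = -8 - 78 = -86)
H*W = -86*(-333) = 28638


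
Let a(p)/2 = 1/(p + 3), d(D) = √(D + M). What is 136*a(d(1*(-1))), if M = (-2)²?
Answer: 136 - 136*√3/3 ≈ 57.480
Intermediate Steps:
M = 4
d(D) = √(4 + D) (d(D) = √(D + 4) = √(4 + D))
a(p) = 2/(3 + p) (a(p) = 2/(p + 3) = 2/(3 + p))
136*a(d(1*(-1))) = 136*(2/(3 + √(4 + 1*(-1)))) = 136*(2/(3 + √(4 - 1))) = 136*(2/(3 + √3)) = 272/(3 + √3)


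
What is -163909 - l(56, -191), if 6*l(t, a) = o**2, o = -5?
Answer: -983479/6 ≈ -1.6391e+5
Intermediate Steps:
l(t, a) = 25/6 (l(t, a) = (1/6)*(-5)**2 = (1/6)*25 = 25/6)
-163909 - l(56, -191) = -163909 - 1*25/6 = -163909 - 25/6 = -983479/6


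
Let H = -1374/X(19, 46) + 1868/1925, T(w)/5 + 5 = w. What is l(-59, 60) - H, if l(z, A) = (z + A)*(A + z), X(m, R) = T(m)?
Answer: 5406/275 ≈ 19.658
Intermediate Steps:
T(w) = -25 + 5*w
X(m, R) = -25 + 5*m
H = -5131/275 (H = -1374/(-25 + 5*19) + 1868/1925 = -1374/(-25 + 95) + 1868*(1/1925) = -1374/70 + 1868/1925 = -1374*1/70 + 1868/1925 = -687/35 + 1868/1925 = -5131/275 ≈ -18.658)
l(z, A) = (A + z)² (l(z, A) = (A + z)*(A + z) = (A + z)²)
l(-59, 60) - H = (60 - 59)² - 1*(-5131/275) = 1² + 5131/275 = 1 + 5131/275 = 5406/275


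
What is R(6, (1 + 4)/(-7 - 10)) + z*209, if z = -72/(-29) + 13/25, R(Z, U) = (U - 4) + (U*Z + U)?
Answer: 7656581/12325 ≈ 621.22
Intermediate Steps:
R(Z, U) = -4 + 2*U + U*Z (R(Z, U) = (-4 + U) + (U + U*Z) = -4 + 2*U + U*Z)
z = 2177/725 (z = -72*(-1/29) + 13*(1/25) = 72/29 + 13/25 = 2177/725 ≈ 3.0028)
R(6, (1 + 4)/(-7 - 10)) + z*209 = (-4 + 2*((1 + 4)/(-7 - 10)) + ((1 + 4)/(-7 - 10))*6) + (2177/725)*209 = (-4 + 2*(5/(-17)) + (5/(-17))*6) + 454993/725 = (-4 + 2*(5*(-1/17)) + (5*(-1/17))*6) + 454993/725 = (-4 + 2*(-5/17) - 5/17*6) + 454993/725 = (-4 - 10/17 - 30/17) + 454993/725 = -108/17 + 454993/725 = 7656581/12325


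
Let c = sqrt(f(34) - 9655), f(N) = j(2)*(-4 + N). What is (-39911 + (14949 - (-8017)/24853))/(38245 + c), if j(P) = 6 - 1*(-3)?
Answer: -4745229780281/7270443981346 + 620372569*I*sqrt(9385)/36352219906730 ≈ -0.65267 + 0.0016533*I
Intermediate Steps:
j(P) = 9 (j(P) = 6 + 3 = 9)
f(N) = -36 + 9*N (f(N) = 9*(-4 + N) = -36 + 9*N)
c = I*sqrt(9385) (c = sqrt((-36 + 9*34) - 9655) = sqrt((-36 + 306) - 9655) = sqrt(270 - 9655) = sqrt(-9385) = I*sqrt(9385) ≈ 96.876*I)
(-39911 + (14949 - (-8017)/24853))/(38245 + c) = (-39911 + (14949 - (-8017)/24853))/(38245 + I*sqrt(9385)) = (-39911 + (14949 - 1*(-8017/24853)))/(38245 + I*sqrt(9385)) = (-39911 + (14949 + 8017/24853))/(38245 + I*sqrt(9385)) = (-39911 + 371535514/24853)/(38245 + I*sqrt(9385)) = -620372569/(24853*(38245 + I*sqrt(9385)))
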